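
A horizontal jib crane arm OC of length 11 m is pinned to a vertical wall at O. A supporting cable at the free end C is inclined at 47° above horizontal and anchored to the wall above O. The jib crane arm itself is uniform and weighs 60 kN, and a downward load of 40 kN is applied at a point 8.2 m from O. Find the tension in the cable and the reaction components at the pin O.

T = 81.79 kN, O_x = 55.78 kN, O_y = 40.18 kN

ΣM about O: T·sin47°·11 − 60·5.5 − 40·8.2 = 0 → T = 658/(11·0.731354) = 81.791 ≈ 81.79 kN.
ΣF_x = 0: O_x − T·cos47° = 0 → O_x = 81.791 × 0.681998 = 55.78 kN.
ΣF_y = 0: O_y + T·sin47° − 60 − 40 = 0 → O_y = 100 − 81.791 × 0.731354 = 40.18 kN.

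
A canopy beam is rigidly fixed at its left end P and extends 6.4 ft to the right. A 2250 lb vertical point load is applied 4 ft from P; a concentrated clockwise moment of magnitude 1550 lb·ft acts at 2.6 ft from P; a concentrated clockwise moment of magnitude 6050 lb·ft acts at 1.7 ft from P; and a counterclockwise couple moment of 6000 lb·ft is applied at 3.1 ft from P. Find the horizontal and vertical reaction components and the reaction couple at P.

ΣF_x = 0: P_x = 0.
ΣF_y = 0: P_y − 2250 = 0 → P_y = 2250 lb.
ΣM about P: M_P − 2250·4 − 1550 − 6050 + 6000 = 0 → M_P = 10600 lb·ft.

P_x = 0, P_y = 2250 lb, M_P = 10600 lb·ft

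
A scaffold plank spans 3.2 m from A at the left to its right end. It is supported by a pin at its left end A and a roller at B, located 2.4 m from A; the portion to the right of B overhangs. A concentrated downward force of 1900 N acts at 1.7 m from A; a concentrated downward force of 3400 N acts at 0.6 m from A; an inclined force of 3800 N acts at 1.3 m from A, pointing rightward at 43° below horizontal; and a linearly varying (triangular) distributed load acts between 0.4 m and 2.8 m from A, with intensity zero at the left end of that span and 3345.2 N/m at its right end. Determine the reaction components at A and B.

A_x = -2779 N, A_y = 4961 N, B_y = 6945 N

Resultant of the triangular load: ½ × 3345.2 × 2.4 = 4014.24 N, acting at 2 m from A (one-third of the span from the peak).
Moments about A: B_y·2.4 − 1900·1.7 − 3400·0.6 − 3800·sin43°·1.3 − (½·3345.2·2.4)·2 = 0 → B_y = 16667.6/2.4 = 6944.83 ≈ 6945 N.
ΣF_y = 0: A_y + 6944.83 − 1900 − 3400 − 3800·sin43° − ½·3345.2·2.4 = 0 → A_y = 4961 N.
ΣF_x = 0: A_x + 3800·cos43° = 0 → A_x = -2779 N.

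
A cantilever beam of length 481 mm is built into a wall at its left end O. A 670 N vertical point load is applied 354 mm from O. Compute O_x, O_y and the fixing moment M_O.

O_x = 0, O_y = 670.0 N, M_O = 237200 N·mm

ΣF_x = 0: O_x = 0.
ΣF_y = 0: O_y − 670 = 0 → O_y = 670.0 N.
ΣM about O: M_O − 670·354 = 0 → M_O = 237200 N·mm.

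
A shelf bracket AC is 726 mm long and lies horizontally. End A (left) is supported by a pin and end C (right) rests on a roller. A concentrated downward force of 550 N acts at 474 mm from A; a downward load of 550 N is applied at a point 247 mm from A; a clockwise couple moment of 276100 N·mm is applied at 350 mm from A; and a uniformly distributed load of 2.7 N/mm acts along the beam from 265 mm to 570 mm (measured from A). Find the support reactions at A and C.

Resultant of the distributed load: 2.7 × 305 = 823.5 N at 417.5 mm from A.
Taking moments about A: C_y·726 − 550·474 − 550·247 − 276100 − (2.7·305)·417.5 = 0 → C_y = 1016461.25/726 = 1400.08 ≈ 1400 N.
ΣF_y = 0: A_y + 1400.08 − 550 − 550 − 2.7·305 = 0 → A_y = 523.4 N.
ΣF_x = 0: no horizontal applied forces, so A_x = 0.

A_x = 0, A_y = 523.4 N, C_y = 1400 N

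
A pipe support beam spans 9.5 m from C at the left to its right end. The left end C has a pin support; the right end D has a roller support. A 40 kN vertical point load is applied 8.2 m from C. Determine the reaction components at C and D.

C_x = 0, C_y = 5.474 kN, D_y = 34.53 kN

Moments about C: D_y·9.5 − 40·8.2 = 0 → D_y = 328/9.5 = 34.5263 ≈ 34.53 kN.
ΣF_y = 0: C_y + 34.5263 − 40 = 0 → C_y = 5.474 kN.
ΣF_x = 0: no horizontal applied forces, so C_x = 0.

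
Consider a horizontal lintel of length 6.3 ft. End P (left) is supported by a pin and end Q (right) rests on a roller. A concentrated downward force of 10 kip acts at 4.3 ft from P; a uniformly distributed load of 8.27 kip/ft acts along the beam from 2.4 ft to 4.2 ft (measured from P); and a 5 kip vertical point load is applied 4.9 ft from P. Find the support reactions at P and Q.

Resultant of the distributed load: 8.27 × 1.8 = 14.886 kip at 3.3 ft from P.
ΣM about P: Q_y·6.3 − 10·4.3 − (8.27·1.8)·3.3 − 5·4.9 = 0 → Q_y = 116.6238/6.3 = 18.5117 ≈ 18.51 kip.
ΣF_y = 0: P_y + 18.5117 − 10 − 8.27·1.8 − 5 = 0 → P_y = 11.37 kip.
ΣF_x = 0: no horizontal applied forces, so P_x = 0.

P_x = 0, P_y = 11.37 kip, Q_y = 18.51 kip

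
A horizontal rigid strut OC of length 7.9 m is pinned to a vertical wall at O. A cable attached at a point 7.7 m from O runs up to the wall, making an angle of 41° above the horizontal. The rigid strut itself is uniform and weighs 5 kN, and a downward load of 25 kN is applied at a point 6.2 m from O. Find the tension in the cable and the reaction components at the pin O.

ΣM about O: T·sin41°·7.7 − 5·3.95 − 25·6.2 = 0 → T = 174.75/(7.7·0.656059) = 34.5926 ≈ 34.59 kN.
ΣF_x = 0: O_x − T·cos41° = 0 → O_x = 34.5926 × 0.75471 = 26.11 kN.
ΣF_y = 0: O_y + T·sin41° − 5 − 25 = 0 → O_y = 30 − 34.5926 × 0.656059 = 7.305 kN.

T = 34.59 kN, O_x = 26.11 kN, O_y = 7.305 kN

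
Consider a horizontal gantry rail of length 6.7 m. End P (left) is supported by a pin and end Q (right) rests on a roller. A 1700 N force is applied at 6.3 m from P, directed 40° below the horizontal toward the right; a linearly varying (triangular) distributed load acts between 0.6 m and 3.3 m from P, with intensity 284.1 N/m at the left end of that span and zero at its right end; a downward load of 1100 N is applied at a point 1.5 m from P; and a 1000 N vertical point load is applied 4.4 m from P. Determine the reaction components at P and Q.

Resultant of the triangular load: ½ × 284.1 × 2.7 = 383.535 N, acting at 1.5 m from P (one-third of the span from the peak).
ΣM about P: Q_y·6.7 − 1700·sin40°·6.3 − (½·284.1·2.7)·1.5 − 1100·1.5 − 1000·4.4 = 0 → Q_y = 13509.6/6.7 = 2016.36 ≈ 2016 N.
ΣF_y = 0: P_y + 2016.36 − 1700·sin40° − ½·284.1·2.7 − 1100 − 1000 = 0 → P_y = 1560 N.
ΣF_x = 0: P_x + 1700·cos40° = 0 → P_x = -1302 N.

P_x = -1302 N, P_y = 1560 N, Q_y = 2016 N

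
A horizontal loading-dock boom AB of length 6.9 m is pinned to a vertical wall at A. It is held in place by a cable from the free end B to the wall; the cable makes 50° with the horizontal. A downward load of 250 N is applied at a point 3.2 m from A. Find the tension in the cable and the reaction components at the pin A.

T = 151.4 N, A_x = 97.29 N, A_y = 134.1 N

ΣM about A: T·sin50°·6.9 − 250·3.2 = 0 → T = 800/(6.9·0.766044) = 151.352 ≈ 151.4 N.
ΣF_x = 0: A_x − T·cos50° = 0 → A_x = 151.352 × 0.642788 = 97.29 N.
ΣF_y = 0: A_y + T·sin50° − 250 = 0 → A_y = 250 − 151.352 × 0.766044 = 134.1 N.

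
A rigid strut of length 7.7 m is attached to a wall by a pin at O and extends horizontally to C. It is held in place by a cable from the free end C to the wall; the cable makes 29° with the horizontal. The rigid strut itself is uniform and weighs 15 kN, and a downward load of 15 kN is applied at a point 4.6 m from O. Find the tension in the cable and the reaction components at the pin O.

T = 33.95 kN, O_x = 29.70 kN, O_y = 13.54 kN

ΣM about O: T·sin29°·7.7 − 15·3.85 − 15·4.6 = 0 → T = 126.75/(7.7·0.48481) = 33.9536 ≈ 33.95 kN.
ΣF_x = 0: O_x − T·cos29° = 0 → O_x = 33.9536 × 0.87462 = 29.70 kN.
ΣF_y = 0: O_y + T·sin29° − 15 − 15 = 0 → O_y = 30 − 33.9536 × 0.48481 = 13.54 kN.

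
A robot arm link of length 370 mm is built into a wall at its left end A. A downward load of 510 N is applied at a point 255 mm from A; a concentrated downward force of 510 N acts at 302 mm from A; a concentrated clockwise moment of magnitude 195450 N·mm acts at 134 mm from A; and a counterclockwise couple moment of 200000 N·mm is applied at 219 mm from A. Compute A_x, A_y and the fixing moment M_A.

ΣF_x = 0: A_x = 0.
ΣF_y = 0: A_y − 510 − 510 = 0 → A_y = 1020 N.
ΣM about A: M_A − 510·255 − 510·302 − 195450 + 200000 = 0 → M_A = 279500 N·mm.

A_x = 0, A_y = 1020 N, M_A = 279500 N·mm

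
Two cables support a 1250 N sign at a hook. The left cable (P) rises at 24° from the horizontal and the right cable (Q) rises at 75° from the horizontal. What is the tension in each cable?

T_P = 327.6 N, T_Q = 1156 N

ΣF_x = 0: −T_P·cos24° + T_Q·cos75° = 0 → T_Q = 3.52967·T_P.
ΣF_y = 0: T_P·sin24° + T_Q·sin75° = 1250.
Substitute: T_P·(0.406737 + 3.52967·0.965926) = 1250 → T_P = 327.556 ≈ 327.6 N.
Then T_Q = 3.52967 × 327.556 = 1156 N.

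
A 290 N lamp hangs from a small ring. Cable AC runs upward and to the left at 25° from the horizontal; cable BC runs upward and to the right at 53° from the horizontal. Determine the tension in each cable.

ΣF_x = 0: −T_AC·cos25° + T_BC·cos53° = 0 → T_BC = 1.50596·T_AC.
ΣF_y = 0: T_AC·sin25° + T_BC·sin53° = 290.
Substitute: T_AC·(0.422618 + 1.50596·0.798636) = 290 → T_AC = 178.425 ≈ 178.4 N.
Then T_BC = 1.50596 × 178.425 = 268.7 N.

T_AC = 178.4 N, T_BC = 268.7 N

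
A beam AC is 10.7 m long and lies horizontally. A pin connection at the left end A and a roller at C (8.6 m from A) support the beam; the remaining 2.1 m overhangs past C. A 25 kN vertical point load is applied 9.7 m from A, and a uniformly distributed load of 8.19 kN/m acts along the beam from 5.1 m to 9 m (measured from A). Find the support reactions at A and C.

Resultant of the distributed load: 8.19 × 3.9 = 31.941 kN at 7.05 m from A.
Moments about A: C_y·8.6 − 25·9.7 − (8.19·3.9)·7.05 = 0 → C_y = 467.68405/8.6 = 54.3819 ≈ 54.38 kN.
ΣF_y = 0: A_y + 54.3819 − 25 − 8.19·3.9 = 0 → A_y = 2.559 kN.
ΣF_x = 0: no horizontal applied forces, so A_x = 0.

A_x = 0, A_y = 2.559 kN, C_y = 54.38 kN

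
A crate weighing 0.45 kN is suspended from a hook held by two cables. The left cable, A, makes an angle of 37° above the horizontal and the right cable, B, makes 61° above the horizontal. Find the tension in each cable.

T_A = 0.2203 kN, T_B = 0.3629 kN

ΣF_x = 0: −T_A·cos37° + T_B·cos61° = 0 → T_B = 1.64732·T_A.
ΣF_y = 0: T_A·sin37° + T_B·sin61° = 0.45.
Substitute: T_A·(0.601815 + 1.64732·0.87462) = 0.45 → T_A = 0.220308 ≈ 0.2203 kN.
Then T_B = 1.64732 × 0.220308 = 0.3629 kN.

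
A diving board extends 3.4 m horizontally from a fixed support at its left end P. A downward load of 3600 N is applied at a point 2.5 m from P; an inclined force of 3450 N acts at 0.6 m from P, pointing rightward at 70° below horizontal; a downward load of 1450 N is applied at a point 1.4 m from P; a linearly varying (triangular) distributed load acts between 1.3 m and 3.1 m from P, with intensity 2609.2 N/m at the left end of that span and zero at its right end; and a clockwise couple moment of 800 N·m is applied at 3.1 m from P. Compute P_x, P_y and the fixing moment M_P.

P_x = -1180 N, P_y = 10640 N, M_P = 18240 N·m

Resultant of the triangular load: ½ × 2609.2 × 1.8 = 2348.28 N, acting at 1.9 m from P (one-third of the span from the peak).
ΣF_x = 0: P_x + 3450·cos70° = 0 → P_x = -1180 N.
ΣF_y = 0: P_y − 3600 − 3450·sin70° − 1450 − ½·2609.2·1.8 = 0 → P_y = 10640 N.
ΣM about P: M_P − 3600·2.5 − 3450·sin70°·0.6 − 1450·1.4 − (½·2609.2·1.8)·1.9 − 800 = 0 → M_P = 18240 N·m.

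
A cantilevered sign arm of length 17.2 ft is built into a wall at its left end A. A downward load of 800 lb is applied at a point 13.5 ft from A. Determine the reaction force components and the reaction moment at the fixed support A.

ΣF_x = 0: A_x = 0.
ΣF_y = 0: A_y − 800 = 0 → A_y = 800.0 lb.
ΣM about A: M_A − 800·13.5 = 0 → M_A = 10800 lb·ft.

A_x = 0, A_y = 800.0 lb, M_A = 10800 lb·ft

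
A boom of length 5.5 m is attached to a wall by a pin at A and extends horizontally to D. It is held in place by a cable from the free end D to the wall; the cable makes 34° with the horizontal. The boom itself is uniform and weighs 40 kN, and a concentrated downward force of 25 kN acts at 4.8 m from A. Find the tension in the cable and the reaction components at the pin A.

T = 74.78 kN, A_x = 62.00 kN, A_y = 23.18 kN

ΣM about A: T·sin34°·5.5 − 40·2.75 − 25·4.8 = 0 → T = 230/(5.5·0.559193) = 74.7831 ≈ 74.78 kN.
ΣF_x = 0: A_x − T·cos34° = 0 → A_x = 74.7831 × 0.829038 = 62.00 kN.
ΣF_y = 0: A_y + T·sin34° − 40 − 25 = 0 → A_y = 65 − 74.7831 × 0.559193 = 23.18 kN.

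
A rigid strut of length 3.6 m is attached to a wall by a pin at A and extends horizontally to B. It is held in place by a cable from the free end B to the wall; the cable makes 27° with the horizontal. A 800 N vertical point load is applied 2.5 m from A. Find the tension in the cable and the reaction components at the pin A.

ΣM about A: T·sin27°·3.6 − 800·2.5 = 0 → T = 2000/(3.6·0.45399) = 1223.72 ≈ 1224 N.
ΣF_x = 0: A_x − T·cos27° = 0 → A_x = 1223.72 × 0.891007 = 1090 N.
ΣF_y = 0: A_y + T·sin27° − 800 = 0 → A_y = 800 − 1223.72 × 0.45399 = 244.4 N.

T = 1224 N, A_x = 1090 N, A_y = 244.4 N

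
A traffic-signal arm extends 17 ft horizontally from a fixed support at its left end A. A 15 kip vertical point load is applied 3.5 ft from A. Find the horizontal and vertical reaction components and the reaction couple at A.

ΣF_x = 0: A_x = 0.
ΣF_y = 0: A_y − 15 = 0 → A_y = 15.00 kip.
ΣM about A: M_A − 15·3.5 = 0 → M_A = 52.50 kip·ft.

A_x = 0, A_y = 15.00 kip, M_A = 52.50 kip·ft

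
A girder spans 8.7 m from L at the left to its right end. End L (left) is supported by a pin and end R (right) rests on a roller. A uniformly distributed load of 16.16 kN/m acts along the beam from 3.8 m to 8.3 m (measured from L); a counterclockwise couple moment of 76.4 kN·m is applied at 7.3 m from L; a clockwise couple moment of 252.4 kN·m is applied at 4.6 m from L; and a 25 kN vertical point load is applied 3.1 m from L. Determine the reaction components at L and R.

Resultant of the distributed load: 16.16 × 4.5 = 72.72 kN at 6.05 m from L.
Taking moments about L: R_y·8.7 − (16.16·4.5)·6.05 + 76.4 − 252.4 − 25·3.1 = 0 → R_y = 693.456/8.7 = 79.7076 ≈ 79.71 kN.
ΣF_y = 0: L_y + 79.7076 − 16.16·4.5 − 25 = 0 → L_y = 18.01 kN.
ΣF_x = 0: no horizontal applied forces, so L_x = 0.

L_x = 0, L_y = 18.01 kN, R_y = 79.71 kN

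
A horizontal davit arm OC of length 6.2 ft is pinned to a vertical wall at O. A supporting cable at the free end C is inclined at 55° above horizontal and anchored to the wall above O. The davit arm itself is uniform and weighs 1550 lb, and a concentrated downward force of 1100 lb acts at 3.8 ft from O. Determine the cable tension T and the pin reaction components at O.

ΣM about O: T·sin55°·6.2 − 1550·3.1 − 1100·3.8 = 0 → T = 8985/(6.2·0.819152) = 1769.14 ≈ 1769 lb.
ΣF_x = 0: O_x − T·cos55° = 0 → O_x = 1769.14 × 0.573576 = 1015 lb.
ΣF_y = 0: O_y + T·sin55° − 1550 − 1100 = 0 → O_y = 2650 − 1769.14 × 0.819152 = 1201 lb.

T = 1769 lb, O_x = 1015 lb, O_y = 1201 lb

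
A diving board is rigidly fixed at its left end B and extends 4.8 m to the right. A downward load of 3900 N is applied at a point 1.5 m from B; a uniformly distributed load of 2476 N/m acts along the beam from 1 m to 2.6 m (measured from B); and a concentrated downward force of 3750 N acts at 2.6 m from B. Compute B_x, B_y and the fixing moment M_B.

B_x = 0, B_y = 11610 N, M_B = 22730 N·m

Resultant of the distributed load: 2476 × 1.6 = 3961.6 N at 1.8 m from B.
ΣF_x = 0: B_x = 0.
ΣF_y = 0: B_y − 3900 − 2476·1.6 − 3750 = 0 → B_y = 11610 N.
ΣM about B: M_B − 3900·1.5 − (2476·1.6)·1.8 − 3750·2.6 = 0 → M_B = 22730 N·m.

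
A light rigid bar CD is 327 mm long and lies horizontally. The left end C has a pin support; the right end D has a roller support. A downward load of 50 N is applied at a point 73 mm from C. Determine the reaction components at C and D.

ΣM about C: D_y·327 − 50·73 = 0 → D_y = 3650/327 = 11.1621 ≈ 11.16 N.
ΣF_y = 0: C_y + 11.1621 − 50 = 0 → C_y = 38.84 N.
ΣF_x = 0: no horizontal applied forces, so C_x = 0.

C_x = 0, C_y = 38.84 N, D_y = 11.16 N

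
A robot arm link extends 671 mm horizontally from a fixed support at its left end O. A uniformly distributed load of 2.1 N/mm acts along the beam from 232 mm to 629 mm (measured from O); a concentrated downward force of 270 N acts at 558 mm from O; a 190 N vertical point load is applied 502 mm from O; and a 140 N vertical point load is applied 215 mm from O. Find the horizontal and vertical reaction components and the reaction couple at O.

O_x = 0, O_y = 1434 N, M_O = 635000 N·mm

Resultant of the distributed load: 2.1 × 397 = 833.7 N at 430.5 mm from O.
ΣF_x = 0: O_x = 0.
ΣF_y = 0: O_y − 2.1·397 − 270 − 190 − 140 = 0 → O_y = 1434 N.
ΣM about O: M_O − (2.1·397)·430.5 − 270·558 − 190·502 − 140·215 = 0 → M_O = 635000 N·mm.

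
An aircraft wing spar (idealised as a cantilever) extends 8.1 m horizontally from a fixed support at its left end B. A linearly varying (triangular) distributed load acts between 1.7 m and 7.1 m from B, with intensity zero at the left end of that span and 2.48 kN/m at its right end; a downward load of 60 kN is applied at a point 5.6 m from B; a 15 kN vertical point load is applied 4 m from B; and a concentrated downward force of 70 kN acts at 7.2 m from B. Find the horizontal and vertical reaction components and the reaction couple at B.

B_x = 0, B_y = 151.7 kN, M_B = 935.5 kN·m

Resultant of the triangular load: ½ × 2.48 × 5.4 = 6.696 kN, acting at 5.3 m from B (one-third of the span from the peak).
ΣF_x = 0: B_x = 0.
ΣF_y = 0: B_y − ½·2.48·5.4 − 60 − 15 − 70 = 0 → B_y = 151.7 kN.
ΣM about B: M_B − (½·2.48·5.4)·5.3 − 60·5.6 − 15·4 − 70·7.2 = 0 → M_B = 935.5 kN·m.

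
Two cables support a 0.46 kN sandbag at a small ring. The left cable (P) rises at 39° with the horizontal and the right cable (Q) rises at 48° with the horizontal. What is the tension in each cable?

ΣF_x = 0: −T_P·cos39° + T_Q·cos48° = 0 → T_Q = 1.16143·T_P.
ΣF_y = 0: T_P·sin39° + T_Q·sin48° = 0.46.
Substitute: T_P·(0.62932 + 1.16143·0.743145) = 0.46 → T_P = 0.308222 ≈ 0.3082 kN.
Then T_Q = 1.16143 × 0.308222 = 0.3580 kN.

T_P = 0.3082 kN, T_Q = 0.3580 kN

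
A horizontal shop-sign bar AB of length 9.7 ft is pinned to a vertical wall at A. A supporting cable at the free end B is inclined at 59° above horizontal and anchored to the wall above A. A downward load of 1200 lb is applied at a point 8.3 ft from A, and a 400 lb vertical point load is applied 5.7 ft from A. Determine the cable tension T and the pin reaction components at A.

T = 1472 lb, A_x = 758.2 lb, A_y = 338.1 lb

ΣM about A: T·sin59°·9.7 − 1200·8.3 − 400·5.7 = 0 → T = 12240/(9.7·0.857167) = 1472.12 ≈ 1472 lb.
ΣF_x = 0: A_x − T·cos59° = 0 → A_x = 1472.12 × 0.515038 = 758.2 lb.
ΣF_y = 0: A_y + T·sin59° − 1200 − 400 = 0 → A_y = 1600 − 1472.12 × 0.857167 = 338.1 lb.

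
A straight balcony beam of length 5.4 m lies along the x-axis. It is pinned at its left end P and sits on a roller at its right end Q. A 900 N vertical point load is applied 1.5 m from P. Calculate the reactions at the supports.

ΣM about P: Q_y·5.4 − 900·1.5 = 0 → Q_y = 1350/5.4 = 250.0 N.
ΣF_y = 0: P_y + 250 − 900 = 0 → P_y = 650.0 N.
ΣF_x = 0: no horizontal applied forces, so P_x = 0.

P_x = 0, P_y = 650.0 N, Q_y = 250.0 N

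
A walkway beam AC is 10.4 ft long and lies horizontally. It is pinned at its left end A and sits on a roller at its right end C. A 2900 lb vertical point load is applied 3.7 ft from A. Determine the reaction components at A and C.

Moments about A: C_y·10.4 − 2900·3.7 = 0 → C_y = 10730/10.4 = 1031.73 ≈ 1032 lb.
ΣF_y = 0: A_y + 1031.73 − 2900 = 0 → A_y = 1868 lb.
ΣF_x = 0: no horizontal applied forces, so A_x = 0.

A_x = 0, A_y = 1868 lb, C_y = 1032 lb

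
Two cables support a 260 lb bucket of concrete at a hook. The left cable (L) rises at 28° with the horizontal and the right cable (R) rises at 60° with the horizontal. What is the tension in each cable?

ΣF_x = 0: −T_L·cos28° + T_R·cos60° = 0 → T_R = 1.7659·T_L.
ΣF_y = 0: T_L·sin28° + T_R·sin60° = 260.
Substitute: T_L·(0.469472 + 1.7659·0.866025) = 260 → T_L = 130.079 ≈ 130.1 lb.
Then T_R = 1.7659 × 130.079 = 229.7 lb.

T_L = 130.1 lb, T_R = 229.7 lb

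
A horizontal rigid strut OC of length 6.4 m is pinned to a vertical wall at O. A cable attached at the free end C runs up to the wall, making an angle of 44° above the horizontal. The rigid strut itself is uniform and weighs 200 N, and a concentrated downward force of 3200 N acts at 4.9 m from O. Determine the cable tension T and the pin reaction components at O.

T = 3671 N, O_x = 2641 N, O_y = 850.0 N

ΣM about O: T·sin44°·6.4 − 200·3.2 − 3200·4.9 = 0 → T = 16320/(6.4·0.694658) = 3670.87 ≈ 3671 N.
ΣF_x = 0: O_x − T·cos44° = 0 → O_x = 3670.87 × 0.71934 = 2641 N.
ΣF_y = 0: O_y + T·sin44° − 200 − 3200 = 0 → O_y = 3400 − 3670.87 × 0.694658 = 850.0 N.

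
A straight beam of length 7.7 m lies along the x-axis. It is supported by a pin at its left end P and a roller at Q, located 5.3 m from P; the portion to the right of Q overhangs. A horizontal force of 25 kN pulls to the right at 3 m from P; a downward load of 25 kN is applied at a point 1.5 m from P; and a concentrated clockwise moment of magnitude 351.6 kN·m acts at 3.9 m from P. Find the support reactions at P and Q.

P_x = -25.00 kN, P_y = -48.42 kN, Q_y = 73.42 kN

Moments about P: Q_y·5.3 − 25·1.5 − 351.6 = 0 → Q_y = 389.1/5.3 = 73.4151 ≈ 73.42 kN.
ΣF_y = 0: P_y + 73.4151 − 25 = 0 → P_y = -48.42 kN.
ΣF_x = 0: P_x + 25 = 0 → P_x = -25.00 kN.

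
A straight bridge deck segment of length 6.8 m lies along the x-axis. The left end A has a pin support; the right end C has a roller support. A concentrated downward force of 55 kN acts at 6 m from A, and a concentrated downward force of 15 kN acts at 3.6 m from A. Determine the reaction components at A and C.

Taking moments about A: C_y·6.8 − 55·6 − 15·3.6 = 0 → C_y = 384/6.8 = 56.4706 ≈ 56.47 kN.
ΣF_y = 0: A_y + 56.4706 − 55 − 15 = 0 → A_y = 13.53 kN.
ΣF_x = 0: no horizontal applied forces, so A_x = 0.

A_x = 0, A_y = 13.53 kN, C_y = 56.47 kN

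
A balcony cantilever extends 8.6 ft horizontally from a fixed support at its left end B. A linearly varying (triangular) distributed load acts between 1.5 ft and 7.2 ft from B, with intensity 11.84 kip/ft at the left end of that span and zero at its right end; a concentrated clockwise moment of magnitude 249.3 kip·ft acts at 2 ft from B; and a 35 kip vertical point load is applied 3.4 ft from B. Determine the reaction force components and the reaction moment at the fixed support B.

B_x = 0, B_y = 68.74 kip, M_B = 483.0 kip·ft

Resultant of the triangular load: ½ × 11.84 × 5.7 = 33.744 kip, acting at 3.4 ft from B (one-third of the span from the peak).
ΣF_x = 0: B_x = 0.
ΣF_y = 0: B_y − ½·11.84·5.7 − 35 = 0 → B_y = 68.74 kip.
ΣM about B: M_B − (½·11.84·5.7)·3.4 − 249.3 − 35·3.4 = 0 → M_B = 483.0 kip·ft.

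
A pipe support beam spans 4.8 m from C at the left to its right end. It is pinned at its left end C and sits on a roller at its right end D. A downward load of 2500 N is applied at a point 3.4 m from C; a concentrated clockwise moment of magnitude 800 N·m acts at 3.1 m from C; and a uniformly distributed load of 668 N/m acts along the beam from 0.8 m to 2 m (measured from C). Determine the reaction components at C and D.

C_x = 0, C_y = 1130 N, D_y = 2171 N

Resultant of the distributed load: 668 × 1.2 = 801.6 N at 1.4 m from C.
ΣM about C: D_y·4.8 − 2500·3.4 − 800 − (668·1.2)·1.4 = 0 → D_y = 10422.24/4.8 = 2171.3 ≈ 2171 N.
ΣF_y = 0: C_y + 2171.3 − 2500 − 668·1.2 = 0 → C_y = 1130 N.
ΣF_x = 0: no horizontal applied forces, so C_x = 0.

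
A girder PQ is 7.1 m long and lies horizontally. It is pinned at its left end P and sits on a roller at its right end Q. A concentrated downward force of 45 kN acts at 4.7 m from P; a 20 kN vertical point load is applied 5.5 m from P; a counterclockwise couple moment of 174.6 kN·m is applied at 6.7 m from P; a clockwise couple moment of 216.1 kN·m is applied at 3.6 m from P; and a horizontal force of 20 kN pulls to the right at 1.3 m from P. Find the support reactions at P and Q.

Taking moments about P: Q_y·7.1 − 45·4.7 − 20·5.5 + 174.6 − 216.1 = 0 → Q_y = 363/7.1 = 51.1268 ≈ 51.13 kN.
ΣF_y = 0: P_y + 51.1268 − 45 − 20 = 0 → P_y = 13.87 kN.
ΣF_x = 0: P_x + 20 = 0 → P_x = -20.00 kN.

P_x = -20.00 kN, P_y = 13.87 kN, Q_y = 51.13 kN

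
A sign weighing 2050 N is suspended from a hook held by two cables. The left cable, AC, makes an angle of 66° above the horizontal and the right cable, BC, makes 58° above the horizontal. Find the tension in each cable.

ΣF_x = 0: −T_AC·cos66° + T_BC·cos58° = 0 → T_BC = 0.767545·T_AC.
ΣF_y = 0: T_AC·sin66° + T_BC·sin58° = 2050.
Substitute: T_AC·(0.913545 + 0.767545·0.848048) = 2050 → T_AC = 1310.36 ≈ 1310 N.
Then T_BC = 0.767545 × 1310.36 = 1006 N.

T_AC = 1310 N, T_BC = 1006 N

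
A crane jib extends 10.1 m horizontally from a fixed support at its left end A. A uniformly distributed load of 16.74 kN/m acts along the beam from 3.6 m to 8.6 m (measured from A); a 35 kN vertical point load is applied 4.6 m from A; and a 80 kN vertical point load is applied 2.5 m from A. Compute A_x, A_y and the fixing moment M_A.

A_x = 0, A_y = 198.7 kN, M_A = 871.6 kN·m

Resultant of the distributed load: 16.74 × 5 = 83.7 kN at 6.1 m from A.
ΣF_x = 0: A_x = 0.
ΣF_y = 0: A_y − 16.74·5 − 35 − 80 = 0 → A_y = 198.7 kN.
ΣM about A: M_A − (16.74·5)·6.1 − 35·4.6 − 80·2.5 = 0 → M_A = 871.6 kN·m.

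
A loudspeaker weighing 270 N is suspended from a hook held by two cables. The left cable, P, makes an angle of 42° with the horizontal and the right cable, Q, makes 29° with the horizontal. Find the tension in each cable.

T_P = 249.8 N, T_Q = 212.2 N

ΣF_x = 0: −T_P·cos42° + T_Q·cos29° = 0 → T_Q = 0.849678·T_P.
ΣF_y = 0: T_P·sin42° + T_Q·sin29° = 270.
Substitute: T_P·(0.669131 + 0.849678·0.48481) = 270 → T_P = 249.754 ≈ 249.8 N.
Then T_Q = 0.849678 × 249.754 = 212.2 N.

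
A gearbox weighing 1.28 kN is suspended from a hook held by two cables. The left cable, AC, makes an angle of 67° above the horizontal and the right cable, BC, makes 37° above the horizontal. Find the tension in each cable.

T_AC = 1.054 kN, T_BC = 0.5154 kN

ΣF_x = 0: −T_AC·cos67° + T_BC·cos37° = 0 → T_BC = 0.489248·T_AC.
ΣF_y = 0: T_AC·sin67° + T_BC·sin37° = 1.28.
Substitute: T_AC·(0.920505 + 0.489248·0.601815) = 1.28 → T_AC = 1.05355 ≈ 1.054 kN.
Then T_BC = 0.489248 × 1.05355 = 0.5154 kN.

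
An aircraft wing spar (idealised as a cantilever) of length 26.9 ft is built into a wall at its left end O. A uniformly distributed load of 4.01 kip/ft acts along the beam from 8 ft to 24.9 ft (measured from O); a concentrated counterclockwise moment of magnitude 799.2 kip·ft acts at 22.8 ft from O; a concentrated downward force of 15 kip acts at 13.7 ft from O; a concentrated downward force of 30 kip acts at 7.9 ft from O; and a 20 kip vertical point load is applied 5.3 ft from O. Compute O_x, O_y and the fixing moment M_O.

O_x = 0, O_y = 132.8 kip, M_O = 864.1 kip·ft

Resultant of the distributed load: 4.01 × 16.9 = 67.769 kip at 16.45 ft from O.
ΣF_x = 0: O_x = 0.
ΣF_y = 0: O_y − 4.01·16.9 − 15 − 30 − 20 = 0 → O_y = 132.8 kip.
ΣM about O: M_O − (4.01·16.9)·16.45 + 799.2 − 15·13.7 − 30·7.9 − 20·5.3 = 0 → M_O = 864.1 kip·ft.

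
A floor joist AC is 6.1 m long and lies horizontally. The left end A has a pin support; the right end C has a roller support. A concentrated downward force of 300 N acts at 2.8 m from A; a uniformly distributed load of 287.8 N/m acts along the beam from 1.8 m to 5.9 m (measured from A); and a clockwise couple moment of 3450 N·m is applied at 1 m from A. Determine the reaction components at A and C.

A_x = 0, A_y = 31.96 N, C_y = 1448 N

Resultant of the distributed load: 287.8 × 4.1 = 1179.98 N at 3.85 m from A.
Moments about A: C_y·6.1 − 300·2.8 − (287.8·4.1)·3.85 − 3450 = 0 → C_y = 8832.923/6.1 = 1448.02 ≈ 1448 N.
ΣF_y = 0: A_y + 1448.02 − 300 − 287.8·4.1 = 0 → A_y = 31.96 N.
ΣF_x = 0: no horizontal applied forces, so A_x = 0.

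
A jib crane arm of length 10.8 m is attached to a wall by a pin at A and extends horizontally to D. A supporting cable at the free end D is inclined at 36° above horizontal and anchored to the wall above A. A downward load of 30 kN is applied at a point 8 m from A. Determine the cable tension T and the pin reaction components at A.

ΣM about A: T·sin36°·10.8 − 30·8 = 0 → T = 240/(10.8·0.587785) = 37.8067 ≈ 37.81 kN.
ΣF_x = 0: A_x − T·cos36° = 0 → A_x = 37.8067 × 0.809017 = 30.59 kN.
ΣF_y = 0: A_y + T·sin36° − 30 = 0 → A_y = 30 − 37.8067 × 0.587785 = 7.778 kN.

T = 37.81 kN, A_x = 30.59 kN, A_y = 7.778 kN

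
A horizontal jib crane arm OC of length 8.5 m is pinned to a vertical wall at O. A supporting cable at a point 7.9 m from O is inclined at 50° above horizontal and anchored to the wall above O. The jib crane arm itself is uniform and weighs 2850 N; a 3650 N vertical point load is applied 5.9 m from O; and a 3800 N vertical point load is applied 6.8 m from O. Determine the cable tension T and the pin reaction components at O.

ΣM about O: T·sin50°·7.9 − 2850·4.25 − 3650·5.9 − 3800·6.8 = 0 → T = 59487.5/(7.9·0.766044) = 9829.81 ≈ 9830 N.
ΣF_x = 0: O_x − T·cos50° = 0 → O_x = 9829.81 × 0.642788 = 6318 N.
ΣF_y = 0: O_y + T·sin50° − 2850 − 3650 − 3800 = 0 → O_y = 10300 − 9829.81 × 0.766044 = 2770 N.

T = 9830 N, O_x = 6318 N, O_y = 2770 N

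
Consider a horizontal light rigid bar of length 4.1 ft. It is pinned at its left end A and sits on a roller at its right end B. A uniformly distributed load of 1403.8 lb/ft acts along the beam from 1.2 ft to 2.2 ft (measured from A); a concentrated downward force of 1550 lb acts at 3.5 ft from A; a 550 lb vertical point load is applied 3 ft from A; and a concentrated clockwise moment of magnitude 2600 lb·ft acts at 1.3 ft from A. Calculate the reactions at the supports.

Resultant of the distributed load: 1403.8 × 1 = 1403.8 lb at 1.7 ft from A.
Moments about A: B_y·4.1 − (1403.8·1)·1.7 − 1550·3.5 − 550·3 − 2600 = 0 → B_y = 12061.46/4.1 = 2941.82 ≈ 2942 lb.
ΣF_y = 0: A_y + 2941.82 − 1403.8·1 − 1550 − 550 = 0 → A_y = 562.0 lb.
ΣF_x = 0: no horizontal applied forces, so A_x = 0.

A_x = 0, A_y = 562.0 lb, B_y = 2942 lb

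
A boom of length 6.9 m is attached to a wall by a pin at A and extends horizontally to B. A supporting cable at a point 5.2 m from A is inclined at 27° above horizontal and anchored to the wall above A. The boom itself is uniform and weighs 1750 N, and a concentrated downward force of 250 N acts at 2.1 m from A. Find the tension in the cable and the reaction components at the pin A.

ΣM about A: T·sin27°·5.2 − 1750·3.45 − 250·2.1 = 0 → T = 6562.5/(5.2·0.45399) = 2779.84 ≈ 2780 N.
ΣF_x = 0: A_x − T·cos27° = 0 → A_x = 2779.84 × 0.891007 = 2477 N.
ΣF_y = 0: A_y + T·sin27° − 1750 − 250 = 0 → A_y = 2000 − 2779.84 × 0.45399 = 738.0 N.

T = 2780 N, A_x = 2477 N, A_y = 738.0 N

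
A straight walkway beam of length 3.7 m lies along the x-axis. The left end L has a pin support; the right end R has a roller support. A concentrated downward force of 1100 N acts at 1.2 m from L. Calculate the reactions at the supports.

L_x = 0, L_y = 743.2 N, R_y = 356.8 N

Moments about L: R_y·3.7 − 1100·1.2 = 0 → R_y = 1320/3.7 = 356.757 ≈ 356.8 N.
ΣF_y = 0: L_y + 356.757 − 1100 = 0 → L_y = 743.2 N.
ΣF_x = 0: no horizontal applied forces, so L_x = 0.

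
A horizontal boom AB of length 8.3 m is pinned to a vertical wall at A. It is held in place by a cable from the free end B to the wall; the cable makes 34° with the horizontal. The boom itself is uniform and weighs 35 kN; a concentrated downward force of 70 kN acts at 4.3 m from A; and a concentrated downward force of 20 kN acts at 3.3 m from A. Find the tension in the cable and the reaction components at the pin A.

ΣM about A: T·sin34°·8.3 − 35·4.15 − 70·4.3 − 20·3.3 = 0 → T = 512.25/(8.3·0.559193) = 110.368 ≈ 110.4 kN.
ΣF_x = 0: A_x − T·cos34° = 0 → A_x = 110.368 × 0.829038 = 91.50 kN.
ΣF_y = 0: A_y + T·sin34° − 35 − 70 − 20 = 0 → A_y = 125 − 110.368 × 0.559193 = 63.28 kN.

T = 110.4 kN, A_x = 91.50 kN, A_y = 63.28 kN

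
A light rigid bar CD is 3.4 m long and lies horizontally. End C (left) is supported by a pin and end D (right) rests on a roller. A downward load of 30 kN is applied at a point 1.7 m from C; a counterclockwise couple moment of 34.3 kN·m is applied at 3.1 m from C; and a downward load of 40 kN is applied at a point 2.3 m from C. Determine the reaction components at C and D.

C_x = 0, C_y = 38.03 kN, D_y = 31.97 kN

Taking moments about C: D_y·3.4 − 30·1.7 + 34.3 − 40·2.3 = 0 → D_y = 108.7/3.4 = 31.9706 ≈ 31.97 kN.
ΣF_y = 0: C_y + 31.9706 − 30 − 40 = 0 → C_y = 38.03 kN.
ΣF_x = 0: no horizontal applied forces, so C_x = 0.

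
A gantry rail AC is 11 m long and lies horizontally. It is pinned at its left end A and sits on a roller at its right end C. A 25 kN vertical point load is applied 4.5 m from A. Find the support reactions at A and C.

Moments about A: C_y·11 − 25·4.5 = 0 → C_y = 112.5/11 = 10.2273 ≈ 10.23 kN.
ΣF_y = 0: A_y + 10.2273 − 25 = 0 → A_y = 14.77 kN.
ΣF_x = 0: no horizontal applied forces, so A_x = 0.

A_x = 0, A_y = 14.77 kN, C_y = 10.23 kN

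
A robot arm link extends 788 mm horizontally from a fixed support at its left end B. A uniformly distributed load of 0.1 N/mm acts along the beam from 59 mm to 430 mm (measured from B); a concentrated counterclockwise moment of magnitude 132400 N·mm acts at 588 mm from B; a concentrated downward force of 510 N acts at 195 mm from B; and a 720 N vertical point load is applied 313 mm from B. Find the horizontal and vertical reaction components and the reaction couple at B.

Resultant of the distributed load: 0.1 × 371 = 37.1 N at 244.5 mm from B.
ΣF_x = 0: B_x = 0.
ΣF_y = 0: B_y − 0.1·371 − 510 − 720 = 0 → B_y = 1267 N.
ΣM about B: M_B − (0.1·371)·244.5 + 132400 − 510·195 − 720·313 = 0 → M_B = 201500 N·mm.

B_x = 0, B_y = 1267 N, M_B = 201500 N·mm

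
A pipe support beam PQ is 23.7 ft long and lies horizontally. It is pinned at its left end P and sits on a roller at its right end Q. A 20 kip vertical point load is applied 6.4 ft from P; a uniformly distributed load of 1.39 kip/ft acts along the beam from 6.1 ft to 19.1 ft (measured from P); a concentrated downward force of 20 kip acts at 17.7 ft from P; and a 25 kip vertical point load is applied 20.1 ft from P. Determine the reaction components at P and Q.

Resultant of the distributed load: 1.39 × 13 = 18.07 kip at 12.6 ft from P.
Moments about P: Q_y·23.7 − 20·6.4 − (1.39·13)·12.6 − 20·17.7 − 25·20.1 = 0 → Q_y = 1212.182/23.7 = 51.1469 ≈ 51.15 kip.
ΣF_y = 0: P_y + 51.1469 − 20 − 1.39·13 − 20 − 25 = 0 → P_y = 31.92 kip.
ΣF_x = 0: no horizontal applied forces, so P_x = 0.

P_x = 0, P_y = 31.92 kip, Q_y = 51.15 kip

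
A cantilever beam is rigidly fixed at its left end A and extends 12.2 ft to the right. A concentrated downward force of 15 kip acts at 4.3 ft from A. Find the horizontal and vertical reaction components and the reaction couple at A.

ΣF_x = 0: A_x = 0.
ΣF_y = 0: A_y − 15 = 0 → A_y = 15.00 kip.
ΣM about A: M_A − 15·4.3 = 0 → M_A = 64.50 kip·ft.

A_x = 0, A_y = 15.00 kip, M_A = 64.50 kip·ft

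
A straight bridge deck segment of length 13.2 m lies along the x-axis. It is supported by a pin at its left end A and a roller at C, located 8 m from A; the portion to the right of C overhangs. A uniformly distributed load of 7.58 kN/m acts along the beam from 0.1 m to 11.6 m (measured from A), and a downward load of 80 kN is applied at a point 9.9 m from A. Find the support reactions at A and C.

A_x = 0, A_y = 4.427 kN, C_y = 162.7 kN

Resultant of the distributed load: 7.58 × 11.5 = 87.17 kN at 5.85 m from A.
ΣM about A: C_y·8 − (7.58·11.5)·5.85 − 80·9.9 = 0 → C_y = 1301.9445/8 = 162.743 ≈ 162.7 kN.
ΣF_y = 0: A_y + 162.743 − 7.58·11.5 − 80 = 0 → A_y = 4.427 kN.
ΣF_x = 0: no horizontal applied forces, so A_x = 0.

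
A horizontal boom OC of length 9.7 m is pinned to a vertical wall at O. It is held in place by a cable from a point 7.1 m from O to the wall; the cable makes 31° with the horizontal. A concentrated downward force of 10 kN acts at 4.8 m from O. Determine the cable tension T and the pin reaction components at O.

ΣM about O: T·sin31°·7.1 − 10·4.8 = 0 → T = 48/(7.1·0.515038) = 13.1263 ≈ 13.13 kN.
ΣF_x = 0: O_x − T·cos31° = 0 → O_x = 13.1263 × 0.857167 = 11.25 kN.
ΣF_y = 0: O_y + T·sin31° − 10 = 0 → O_y = 10 − 13.1263 × 0.515038 = 3.239 kN.

T = 13.13 kN, O_x = 11.25 kN, O_y = 3.239 kN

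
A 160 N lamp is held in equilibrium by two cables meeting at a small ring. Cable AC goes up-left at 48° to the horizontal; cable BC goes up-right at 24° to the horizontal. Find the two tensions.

T_AC = 153.7 N, T_BC = 112.6 N

ΣF_x = 0: −T_AC·cos48° + T_BC·cos24° = 0 → T_BC = 0.732455·T_AC.
ΣF_y = 0: T_AC·sin48° + T_BC·sin24° = 160.
Substitute: T_AC·(0.743145 + 0.732455·0.406737) = 160 → T_AC = 153.689 ≈ 153.7 N.
Then T_BC = 0.732455 × 153.689 = 112.6 N.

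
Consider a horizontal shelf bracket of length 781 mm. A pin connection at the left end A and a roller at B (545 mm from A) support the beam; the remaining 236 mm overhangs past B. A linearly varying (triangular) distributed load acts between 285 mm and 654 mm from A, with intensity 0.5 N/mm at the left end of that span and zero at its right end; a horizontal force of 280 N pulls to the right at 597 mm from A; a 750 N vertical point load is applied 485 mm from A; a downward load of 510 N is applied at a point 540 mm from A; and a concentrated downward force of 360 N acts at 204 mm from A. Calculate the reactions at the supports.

A_x = -280.0 N, A_y = 335.7 N, B_y = 1377 N

Resultant of the triangular load: ½ × 0.5 × 369 = 92.25 N, acting at 408 mm from A (one-third of the span from the peak).
Taking moments about A: B_y·545 − (½·0.5·369)·408 − 750·485 − 510·540 − 360·204 = 0 → B_y = 750228/545 = 1376.57 ≈ 1377 N.
ΣF_y = 0: A_y + 1376.57 − ½·0.5·369 − 750 − 510 − 360 = 0 → A_y = 335.7 N.
ΣF_x = 0: A_x + 280 = 0 → A_x = -280.0 N.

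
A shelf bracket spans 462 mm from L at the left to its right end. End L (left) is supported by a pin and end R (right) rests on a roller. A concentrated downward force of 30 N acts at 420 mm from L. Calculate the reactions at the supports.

Taking moments about L: R_y·462 − 30·420 = 0 → R_y = 12600/462 = 27.2727 ≈ 27.27 N.
ΣF_y = 0: L_y + 27.2727 − 30 = 0 → L_y = 2.727 N.
ΣF_x = 0: no horizontal applied forces, so L_x = 0.

L_x = 0, L_y = 2.727 N, R_y = 27.27 N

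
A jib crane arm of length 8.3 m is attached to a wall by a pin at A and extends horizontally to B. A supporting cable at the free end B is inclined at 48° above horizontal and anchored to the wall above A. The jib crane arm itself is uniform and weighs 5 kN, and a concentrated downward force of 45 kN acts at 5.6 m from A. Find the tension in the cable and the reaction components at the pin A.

ΣM about A: T·sin48°·8.3 − 5·4.15 − 45·5.6 = 0 → T = 272.75/(8.3·0.743145) = 44.2194 ≈ 44.22 kN.
ΣF_x = 0: A_x − T·cos48° = 0 → A_x = 44.2194 × 0.669131 = 29.59 kN.
ΣF_y = 0: A_y + T·sin48° − 5 − 45 = 0 → A_y = 50 − 44.2194 × 0.743145 = 17.14 kN.

T = 44.22 kN, A_x = 29.59 kN, A_y = 17.14 kN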